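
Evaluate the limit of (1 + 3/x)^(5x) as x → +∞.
As x → +∞: write (1 + 3/x)^(5x) = ((1 + 3/x)^x)^5 → (e^3)^5 = e^15.
Limit = e^(15).

Final answer: e^(15)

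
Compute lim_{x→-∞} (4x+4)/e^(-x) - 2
The quotient is an ∞/∞ indeterminate form as x → -∞.
Compare growth rates of the dominant terms (exponentials ≫ polynomials ≫ logarithms), or apply L'Hôpital's rule; the quotient → 0.
Adding the constant: 0 - 2 = -2. Limit = -2.

Final answer: -2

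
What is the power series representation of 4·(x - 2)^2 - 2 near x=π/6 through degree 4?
-8·π/3 + π^2/9 + 14 + (-16 + 4·π/3)·(x - π/6) + 4·(x - π/6)^2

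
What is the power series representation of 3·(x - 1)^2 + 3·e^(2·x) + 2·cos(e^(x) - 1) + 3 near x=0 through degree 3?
3·x^3 + 8·x^2 + 11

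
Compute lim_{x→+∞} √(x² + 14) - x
This is an ∞ − ∞ indeterminate form.
Multiply and divide by the conjugate √(x²+14) + x; the x² terms cancel, leaving 14/(√(x²+14)+x) → 0.
Limit = 0.

Final answer: 0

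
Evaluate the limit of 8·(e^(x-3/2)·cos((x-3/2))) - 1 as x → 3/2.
Direct substitution at x = 3/2 gives 7.

Final answer: 7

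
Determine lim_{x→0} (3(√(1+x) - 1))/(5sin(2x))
Both numerator and denominator → 0 as x → 0; this is a 0/0 indeterminate form.
Expand each to leading order near x = 0: numerator ~ 3·x/2, denominator ~ 10·x.
The limit of the ratio is 3/20.

Final answer: 3/20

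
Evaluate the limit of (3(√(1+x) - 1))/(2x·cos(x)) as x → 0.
Both numerator and denominator → 0 as x → 0; this is a 0/0 indeterminate form.
Expand each to leading order near x = 0: numerator ~ 3·x/2, denominator ~ 2·x.
The limit of the ratio is 3/4.

Final answer: 3/4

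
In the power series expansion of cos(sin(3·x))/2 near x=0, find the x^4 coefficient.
Expand to order 4: cos(sin(3·x))/2 = 135·x^4/16 - 9·x^2/4 + 1/2 + O(x^5).
The coefficient of x^4 is 135/16.

Final answer: 135/16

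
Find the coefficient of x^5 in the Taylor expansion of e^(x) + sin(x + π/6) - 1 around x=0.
Expand to order 5: e^(x) + sin(x + π/6) - 1 = x^5·(√(3)/240 + 1/120) + x^4/16 + x^3·(1/6 - √(3)/12) + x^2/4 + x·(√(3)/2 + 1) + 1/2 + O(x^6).
The coefficient of x^5 is √(3)/240 + 1/120.

Final answer: √(3)/240 + 1/120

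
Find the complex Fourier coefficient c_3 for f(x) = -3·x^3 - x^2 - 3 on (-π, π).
Compute the real Fourier coefficients first: a_3 = 4/9, b_3 = 4/3 - 2·π^2.
Then c_3 = (a_3 − i·b_3)/2 = 2/9 - 2·i/3 + i·π^2.

Final answer: 2/9 - 2·i/3 + i·π^2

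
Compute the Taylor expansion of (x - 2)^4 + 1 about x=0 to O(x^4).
-8·x^3 + 24·x^2 - 32·x + 17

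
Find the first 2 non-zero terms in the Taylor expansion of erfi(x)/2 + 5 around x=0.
x/√(π) + 5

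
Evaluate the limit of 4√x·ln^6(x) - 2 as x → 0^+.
The product is a 0·∞ indeterminate form at x → 0⁺.
Rewrite the product as 4·ln^6(x) / x^(-1/2) and apply L'Hôpital, or use the standard hierarchy x^(-1/2) ≫ |ln x|^6 as x → 0⁺.
The indeterminate product → 0, so the limit = -2.

Final answer: -2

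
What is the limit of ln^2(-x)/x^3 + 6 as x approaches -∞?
The quotient is an ∞/∞ indeterminate form as x → -∞.
Compare growth rates of the dominant terms (exponentials ≫ polynomials ≫ logarithms), or apply L'Hôpital's rule; the quotient → 0.
Adding the constant: 0 + 6 = 6. Limit = 6.

Final answer: 6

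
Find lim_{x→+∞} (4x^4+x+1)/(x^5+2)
This is an ∞/∞ indeterminate form as x → +∞.
Divide numerator and denominator by x^5 and let the lower-order terms vanish; the numerator's degree 4 is below the denominator's degree 5, so the quotient → 0.
Limit = 0.

Final answer: 0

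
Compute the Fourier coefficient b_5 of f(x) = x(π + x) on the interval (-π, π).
b_5 = (1/π) ∫_{-π}^{π} f(x)·sin(5x) dx.
Evaluate the integral (use parity and integration by parts as needed): b_5 = 2·π/5.

Final answer: 2·π/5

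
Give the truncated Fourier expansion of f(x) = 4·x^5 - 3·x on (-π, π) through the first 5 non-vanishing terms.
(-160·π^2 + 8·π^4 + 954)·sin(x) + (-4·π^4 - 27 + 20·π^2)·sin(2·x) + (-160·π^2/27 + 158/81 + 8·π^4/3)·sin(3·x) + (-2·π^4 + 9/16 + 5·π^2/2)·sin(4·x) + (-32·π^2/25 - 558/625 + 8·π^4/5)·sin(5·x)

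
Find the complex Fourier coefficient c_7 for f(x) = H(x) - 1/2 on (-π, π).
Compute the real Fourier coefficients first: a_7 = 0, b_7 = 2/(7·π).
Then c_7 = (a_7 − i·b_7)/2 = -i/(7·π).

Final answer: -i/(7·π)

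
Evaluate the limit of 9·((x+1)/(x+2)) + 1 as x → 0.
Direct substitution at x = 0 gives 11/2.

Final answer: 11/2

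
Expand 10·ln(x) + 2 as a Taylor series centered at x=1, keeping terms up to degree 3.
2 + 10·(x - 1) - 5·(x - 1)^2 + 10·(x - 1)^3/3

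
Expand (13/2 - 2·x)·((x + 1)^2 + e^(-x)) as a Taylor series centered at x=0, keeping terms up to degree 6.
37·x^6/1440 - 11·x^5/80 + 29·x^4/48 - 49·x^3/12 + 31·x^2/4 + 5·x/2 + 13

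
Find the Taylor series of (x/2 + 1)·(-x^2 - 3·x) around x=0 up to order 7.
-x^3/2 - 5·x^2/2 - 3·x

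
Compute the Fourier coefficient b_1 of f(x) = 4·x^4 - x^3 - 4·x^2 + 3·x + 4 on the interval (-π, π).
b_1 = (1/π) ∫_{-π}^{π} f(x)·sin(1x) dx.
Evaluate the integral (use parity and integration by parts as needed): b_1 = 18 - 2·π^2.

Final answer: 18 - 2·π^2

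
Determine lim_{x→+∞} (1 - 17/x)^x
As x → +∞: this is the defining limit (1 - 17/x)^x → e^(-17).
Limit = e^(-17).

Final answer: e^(-17)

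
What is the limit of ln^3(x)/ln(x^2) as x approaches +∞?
This is an ∞/∞ indeterminate form as x → +∞.
Write ln(x^2) = 2·ln(x), reducing the quotient to ln^2(x)/2 → ∞.
Limit = ∞.

Final answer: ∞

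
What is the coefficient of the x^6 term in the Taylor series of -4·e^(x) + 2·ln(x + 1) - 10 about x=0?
Expand to order 6: -4·e^(x) + 2·ln(x + 1) - 10 = -61·x^6/180 + 11·x^5/30 - 2·x^4/3 - 3·x^2 - 2·x - 14 + O(x^7).
The coefficient of x^6 is -61/180.

Final answer: -61/180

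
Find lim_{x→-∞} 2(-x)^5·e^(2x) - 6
The product is a 0·∞ indeterminate form at x → -∞.
Rewrite the product as 2(-x)^5 / e^(-2x) (an ∞/∞ form) and apply L'Hôpital, or use the standard hierarchy e^(2|x|) ≫ |(-x)^5| as x → -∞.
The indeterminate product → 0, so the limit = -6.

Final answer: -6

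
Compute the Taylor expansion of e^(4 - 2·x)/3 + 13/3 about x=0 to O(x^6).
-4·x^5·e^(4)/45 + 2·x^4·e^(4)/9 - 4·x^3·e^(4)/9 + 2·x^2·e^(4)/3 - 2·x·e^(4)/3 + 13/3 + e^(4)/3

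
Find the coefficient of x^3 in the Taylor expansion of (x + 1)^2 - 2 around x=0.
Expand to order 3: (x + 1)^2 - 2 = x^2 + 2·x - 1 + O(x^4).
The coefficient of x^3 is 0.

Final answer: 0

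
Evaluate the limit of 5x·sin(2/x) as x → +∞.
As x → +∞: let u = 2/x → 0⁺; then 5·x·sin(2/x) = 5·2·sin(u)/u → 5·2·1 = 10.
Limit = 10.

Final answer: 10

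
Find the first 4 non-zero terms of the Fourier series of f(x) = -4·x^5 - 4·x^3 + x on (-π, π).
(-910 - 8·π^4 + 152·π^2)·sin(x) + (-16·π^2 + 23 + 4·π^4)·sin(2·x) + (-8·π^4/3 - 122/81 + 88·π^2/27)·sin(3·x) + (-π^2/2 - 5/16 + 2·π^4)·sin(4·x)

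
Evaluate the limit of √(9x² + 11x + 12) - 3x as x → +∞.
As x → +∞: multiply by the conjugate to get (11x+12)/(√(9x²+11x+12)+3x); the denominator ~ 6x, so the limit is 11/6.
Limit = 11/6.

Final answer: 11/6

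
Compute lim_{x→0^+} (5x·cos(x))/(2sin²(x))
Both numerator and denominator → 0 as x → 0^+; this is a 0/0 indeterminate form.
Expand each to leading order near x = 0: numerator ~ 5·x, denominator ~ 2·x^2.
The limit of the ratio is ∞.

Final answer: ∞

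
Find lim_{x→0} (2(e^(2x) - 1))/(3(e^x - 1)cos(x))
Both numerator and denominator → 0 as x → 0; this is a 0/0 indeterminate form.
Expand each to leading order near x = 0: numerator ~ 4·x, denominator ~ 3·x.
The limit of the ratio is 4/3.

Final answer: 4/3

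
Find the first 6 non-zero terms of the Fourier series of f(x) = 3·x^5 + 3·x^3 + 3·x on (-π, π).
(-114·π^2 + 6·π^4 + 690)·sin(x) + (-3·π^4 - 21 + 12·π^2)·sin(2·x) + (-22·π^2/9 + 98/27 + 2·π^4)·sin(3·x) + (-3·π^4/2 - 105/64 + 3·π^2/8)·sin(4·x) + (714/625 + 6·π^2/25 + 6·π^4/5)·sin(5·x) + (-π^4 - 4·π^2/9 - 25/27)·sin(6·x)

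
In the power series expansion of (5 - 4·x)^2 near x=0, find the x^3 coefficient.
Expand to order 3: (5 - 4·x)^2 = 16·x^2 - 40·x + 25 + O(x^4).
The coefficient of x^3 is 0.

Final answer: 0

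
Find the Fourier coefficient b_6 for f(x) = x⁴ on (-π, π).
b_6 = (1/π) ∫_{-π}^{π} f(x)·sin(6x) dx.
Evaluate the integral (use parity and integration by parts as needed): b_6 = 0.

Final answer: 0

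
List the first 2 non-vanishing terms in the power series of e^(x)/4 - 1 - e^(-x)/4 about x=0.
x/2 - 1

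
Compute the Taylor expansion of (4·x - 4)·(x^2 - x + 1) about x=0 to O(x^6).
4·x^3 - 8·x^2 + 8·x - 4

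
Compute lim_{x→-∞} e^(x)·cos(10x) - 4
Evaluate the dominant behaviour as x → -∞; each term tends to a finite value or vanishes.
Limit = -4.

Final answer: -4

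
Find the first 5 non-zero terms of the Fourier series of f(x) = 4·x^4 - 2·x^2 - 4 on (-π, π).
(200 - 32·π^2)·cos(x) + (-14 + 8·π^2)·cos(2·x) + (88/27 - 32·π^2/9)·cos(3·x) + (-5/4 + 2·π^2)·cos(4·x) - 2·π^2/3 - 4 + 4·π^4/5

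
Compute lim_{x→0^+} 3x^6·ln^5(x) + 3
The product is a 0·∞ indeterminate form at x → 0⁺.
Rewrite the product as 3·ln^5(x) / x^(-6) and apply L'Hôpital, or use the standard hierarchy x^(-6) ≫ |ln x|^5 as x → 0⁺.
The indeterminate product → 0, so the limit = 3.

Final answer: 3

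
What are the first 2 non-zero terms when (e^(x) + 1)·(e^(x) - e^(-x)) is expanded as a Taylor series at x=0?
2·x^2 + 4·x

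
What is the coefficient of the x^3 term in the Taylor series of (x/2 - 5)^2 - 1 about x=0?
Expand to order 3: (x/2 - 5)^2 - 1 = x^2/4 - 5·x + 24 + O(x^4).
The coefficient of x^3 is 0.

Final answer: 0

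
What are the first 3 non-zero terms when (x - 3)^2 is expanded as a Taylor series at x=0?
x^2 - 6·x + 9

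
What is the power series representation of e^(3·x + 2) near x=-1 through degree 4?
e^(-1) + 3·e^(-1)·(x + 1) + 9·e^(-1)·(x + 1)^2/2 + 9·e^(-1)·(x + 1)^3/2 + 27·e^(-1)·(x + 1)^4/8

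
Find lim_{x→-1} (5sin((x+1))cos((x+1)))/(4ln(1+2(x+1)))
Both numerator and denominator → 0 as x → -1; this is a 0/0 indeterminate form.
Expand each to leading order near x = -1: numerator ~ 5·(x + 1), denominator ~ 8·(x + 1).
The limit of the ratio is 5/8.

Final answer: 5/8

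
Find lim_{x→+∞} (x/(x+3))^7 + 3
As x → +∞: x/(x+3) = 1/(1 + 3/x) → 1, and the 7th power of a limit-1 base also → 1; with the additive constant, 1 + 3 = 4.
Limit = 4.

Final answer: 4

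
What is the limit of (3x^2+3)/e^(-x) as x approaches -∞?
This is an ∞/∞ indeterminate form as x → -∞.
Compare growth rates of the dominant terms (exponentials ≫ polynomials ≫ logarithms), or apply L'Hôpital's rule; the quotient → 0.
Limit = 0.

Final answer: 0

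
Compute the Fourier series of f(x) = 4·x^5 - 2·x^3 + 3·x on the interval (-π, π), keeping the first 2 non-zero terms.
(-164·π^2 + 8·π^4 + 990)·sin(x) + (-4·π^4 - 36 + 22·π^2)·sin(2·x)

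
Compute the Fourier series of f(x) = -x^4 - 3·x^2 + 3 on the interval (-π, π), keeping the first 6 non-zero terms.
(-36 + 8·π^2)·cos(x) - 2·π^2·cos(2·x) + (20/27 + 8·π^2/9)·cos(3·x) + (-π^2/2 - 9/16)·cos(4·x) + (252/625 + 8·π^2/25)·cos(5·x) - π^4/5 - π^2 + 3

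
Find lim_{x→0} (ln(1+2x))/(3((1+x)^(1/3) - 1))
Both numerator and denominator → 0 as x → 0; this is a 0/0 indeterminate form.
Expand each to leading order near x = 0: numerator ~ 2·x, denominator ~ x.
The limit of the ratio is 2.

Final answer: 2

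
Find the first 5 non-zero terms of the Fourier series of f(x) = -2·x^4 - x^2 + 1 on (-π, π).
(-92 + 16·π^2)·cos(x) + (5 - 4·π^2)·cos(2·x) + (-20/27 + 16·π^2/9)·cos(3·x) + (1/8 - π^2)·cos(4·x) - 2·π^4/5 - π^2/3 + 1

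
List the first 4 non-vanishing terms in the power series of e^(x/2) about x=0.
x^3/48 + x^2/8 + x/2 + 1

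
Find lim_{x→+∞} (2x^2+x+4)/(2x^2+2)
This is an ∞/∞ indeterminate form as x → +∞.
Divide numerator and denominator by x^2 and let the lower-order terms vanish; the leading terms give 2/2 = 1.
Limit = 1.

Final answer: 1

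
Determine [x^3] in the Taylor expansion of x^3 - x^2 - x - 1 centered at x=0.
Expand to order 3: x^3 - x^2 - x - 1 = x^3 - x^2 - x - 1 + O(x^4).
The coefficient of x^3 is 1.

Final answer: 1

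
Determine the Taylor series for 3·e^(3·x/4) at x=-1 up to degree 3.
3·e^(-3/4) + 9·e^(-3/4)·(x + 1)/4 + 27·e^(-3/4)·(x + 1)^2/32 + 27·e^(-3/4)·(x + 1)^3/128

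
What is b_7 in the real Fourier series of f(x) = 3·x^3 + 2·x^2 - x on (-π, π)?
b_7 = (1/π) ∫_{-π}^{π} f(x)·sin(7x) dx.
Evaluate the integral (use parity and integration by parts as needed): b_7 = -134/343 + 6·π^2/7.

Final answer: -134/343 + 6·π^2/7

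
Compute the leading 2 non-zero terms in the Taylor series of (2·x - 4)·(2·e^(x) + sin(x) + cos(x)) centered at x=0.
-6·x - 12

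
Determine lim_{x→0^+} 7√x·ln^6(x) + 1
The product is a 0·∞ indeterminate form at x → 0⁺.
Rewrite the product as 7·ln^6(x) / x^(-1/2) and apply L'Hôpital, or use the standard hierarchy x^(-1/2) ≫ |ln x|^6 as x → 0⁺.
The indeterminate product → 0, so the limit = 1.

Final answer: 1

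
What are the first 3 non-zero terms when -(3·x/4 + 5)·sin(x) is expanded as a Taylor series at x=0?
5·x^3/6 - 3·x^2/4 - 5·x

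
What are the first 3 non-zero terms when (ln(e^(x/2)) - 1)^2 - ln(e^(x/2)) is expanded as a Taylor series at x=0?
x^2/4 - 3·x/2 + 1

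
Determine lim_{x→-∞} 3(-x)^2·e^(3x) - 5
The product is a 0·∞ indeterminate form at x → -∞.
Rewrite the product as 3(-x)^2 / e^(-3x) (an ∞/∞ form) and apply L'Hôpital, or use the standard hierarchy e^(3|x|) ≫ |(-x)^2| as x → -∞.
The indeterminate product → 0, so the limit = -5.

Final answer: -5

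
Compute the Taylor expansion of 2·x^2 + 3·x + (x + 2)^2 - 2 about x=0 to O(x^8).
3·x^2 + 7·x + 2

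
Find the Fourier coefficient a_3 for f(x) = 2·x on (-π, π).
a_3 = (1/π) ∫_{-π}^{π} f(x)·cos(3x) dx.
Evaluate the integral (use parity and integration by parts as needed): a_3 = 0.

Final answer: 0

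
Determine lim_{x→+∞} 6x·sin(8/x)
As x → +∞: let u = 8/x → 0⁺; then 6·x·sin(8/x) = 6·8·sin(u)/u → 6·8·1 = 48.
Limit = 48.

Final answer: 48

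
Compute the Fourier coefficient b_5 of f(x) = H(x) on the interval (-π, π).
b_5 = (1/π) ∫_{-π}^{π} f(x)·sin(5x) dx.
Evaluate the integral (use parity and integration by parts as needed): b_5 = 2/(5·π).

Final answer: 2/(5·π)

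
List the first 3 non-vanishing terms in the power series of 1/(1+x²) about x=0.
x^4 - x^2 + 1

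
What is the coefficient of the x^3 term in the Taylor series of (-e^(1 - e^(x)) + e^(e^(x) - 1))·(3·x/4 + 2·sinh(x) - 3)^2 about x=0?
Expand to order 3: (-e^(1 - e^(x)) + e^(e^(x) - 1))·(3·x/4 + 2·sinh(x) - 3)^2 = 37·x^3/8 - 24·x^2 + 18·x + O(x^4).
The coefficient of x^3 is 37/8.

Final answer: 37/8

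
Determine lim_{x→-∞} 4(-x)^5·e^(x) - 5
The product is a 0·∞ indeterminate form at x → -∞.
Rewrite the product as 4(-x)^5 / e^(-x) (an ∞/∞ form) and apply L'Hôpital, or use the standard hierarchy e^(|x|) ≫ |(-x)^5| as x → -∞.
The indeterminate product → 0, so the limit = -5.

Final answer: -5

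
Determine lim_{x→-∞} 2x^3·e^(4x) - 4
The product is a 0·∞ indeterminate form at x → -∞.
Rewrite the product as 2x^3 / e^(-4x) (an ∞/∞ form) and apply L'Hôpital, or use the standard hierarchy e^(4|x|) ≫ |x^3| as x → -∞.
The indeterminate product → 0, so the limit = -4.

Final answer: -4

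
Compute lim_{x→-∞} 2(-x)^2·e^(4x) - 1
The product is a 0·∞ indeterminate form at x → -∞.
Rewrite the product as 2(-x)^2 / e^(-4x) (an ∞/∞ form) and apply L'Hôpital, or use the standard hierarchy e^(4|x|) ≫ |(-x)^2| as x → -∞.
The indeterminate product → 0, so the limit = -1.

Final answer: -1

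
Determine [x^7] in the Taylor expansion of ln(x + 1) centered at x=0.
Expand to order 7: ln(x + 1) = x^7/7 - x^6/6 + x^5/5 - x^4/4 + x^3/3 - x^2/2 + x + O(x^8).
The coefficient of x^7 is 1/7.

Final answer: 1/7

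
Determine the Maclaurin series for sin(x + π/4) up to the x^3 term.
-√(2)·x^3/12 - √(2)·x^2/4 + √(2)·x/2 + √(2)/2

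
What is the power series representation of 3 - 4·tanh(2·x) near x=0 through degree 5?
-256·x^5/15 + 32·x^3/3 - 8·x + 3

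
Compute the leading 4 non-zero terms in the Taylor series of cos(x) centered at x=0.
-x^6/720 + x^4/24 - x^2/2 + 1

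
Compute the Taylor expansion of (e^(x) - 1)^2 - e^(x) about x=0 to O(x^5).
13·x^4/24 + 5·x^3/6 + x^2/2 - x - 1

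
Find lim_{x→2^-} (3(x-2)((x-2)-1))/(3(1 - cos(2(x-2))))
Both numerator and denominator → 0 as x → 2^-; this is a 0/0 indeterminate form.
Expand each to leading order near x = 2: numerator ~ -3·(x - 2), denominator ~ 6·(x - 2)^2.
The limit of the ratio is ∞.

Final answer: ∞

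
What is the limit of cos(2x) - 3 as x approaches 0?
Direct substitution at x = 0 gives -2.

Final answer: -2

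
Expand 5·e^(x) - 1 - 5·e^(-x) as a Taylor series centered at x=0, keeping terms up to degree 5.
x^5/12 + 5·x^3/3 + 10·x - 1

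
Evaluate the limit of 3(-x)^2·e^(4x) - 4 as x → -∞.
The product is a 0·∞ indeterminate form at x → -∞.
Rewrite the product as 3(-x)^2 / e^(-4x) (an ∞/∞ form) and apply L'Hôpital, or use the standard hierarchy e^(4|x|) ≫ |(-x)^2| as x → -∞.
The indeterminate product → 0, so the limit = -4.

Final answer: -4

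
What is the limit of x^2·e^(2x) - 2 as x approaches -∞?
The product is a 0·∞ indeterminate form at x → -∞.
Rewrite the product as x^2 / e^(-2x) (an ∞/∞ form) and apply L'Hôpital, or use the standard hierarchy e^(2|x|) ≫ |x^2| as x → -∞.
The indeterminate product → 0, so the limit = -2.

Final answer: -2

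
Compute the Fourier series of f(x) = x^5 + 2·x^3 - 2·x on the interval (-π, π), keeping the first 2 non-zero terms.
(-36·π^2 + 2·π^4 + 212)·sin(x) + (-π^4 - 5/2 + 3·π^2)·sin(2·x)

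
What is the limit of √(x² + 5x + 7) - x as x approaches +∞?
This is an ∞ − ∞ indeterminate form.
Multiply and divide by the conjugate √(x²+5x + 7) + x; the x² terms cancel, leaving (5x + 7)/(√(x²+5x + 7)+x) → 5/2.
Limit = 5/2.

Final answer: 5/2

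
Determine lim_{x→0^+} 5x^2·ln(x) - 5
The product is a 0·∞ indeterminate form at x → 0⁺.
Rewrite the product as 5·ln(x) / x^(-2) and apply L'Hôpital, or use the standard hierarchy x^(-2) ≫ |ln x| as x → 0⁺.
The indeterminate product → 0, so the limit = -5.

Final answer: -5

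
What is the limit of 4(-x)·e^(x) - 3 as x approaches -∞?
The product is a 0·∞ indeterminate form at x → -∞.
Rewrite the product as 4(-x) / e^(-x) (an ∞/∞ form) and apply L'Hôpital, or use the standard hierarchy e^(|x|) ≫ |(-x)| as x → -∞.
The indeterminate product → 0, so the limit = -3.

Final answer: -3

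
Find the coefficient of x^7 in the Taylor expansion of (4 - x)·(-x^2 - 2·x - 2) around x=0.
Expand to order 7: (4 - x)·(-x^2 - 2·x - 2) = x^3 - 2·x^2 - 6·x - 8 + O(x^8).
The coefficient of x^7 is 0.

Final answer: 0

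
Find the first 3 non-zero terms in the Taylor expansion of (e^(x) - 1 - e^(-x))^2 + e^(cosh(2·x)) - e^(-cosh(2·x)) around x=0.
x^2·(2·e^(-1) + 4 + 2·e) - 4·x - e^(-1) + 1 + e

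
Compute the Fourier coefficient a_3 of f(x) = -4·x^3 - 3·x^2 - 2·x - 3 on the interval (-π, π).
a_3 = (1/π) ∫_{-π}^{π} f(x)·cos(3x) dx.
Evaluate the integral (use parity and integration by parts as needed): a_3 = 4/3.

Final answer: 4/3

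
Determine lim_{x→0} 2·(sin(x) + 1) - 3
Direct substitution at x = 0 gives -1.

Final answer: -1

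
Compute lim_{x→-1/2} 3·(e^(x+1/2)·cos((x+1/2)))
Direct substitution at x = -1/2 gives 3.

Final answer: 3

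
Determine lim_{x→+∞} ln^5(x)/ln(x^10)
This is an ∞/∞ indeterminate form as x → +∞.
Write ln(x^10) = 10·ln(x), reducing the quotient to ln^4(x)/10 → ∞.
Limit = ∞.

Final answer: ∞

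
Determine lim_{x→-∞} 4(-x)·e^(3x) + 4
The product is a 0·∞ indeterminate form at x → -∞.
Rewrite the product as 4(-x) / e^(-3x) (an ∞/∞ form) and apply L'Hôpital, or use the standard hierarchy e^(3|x|) ≫ |(-x)| as x → -∞.
The indeterminate product → 0, so the limit = 4.

Final answer: 4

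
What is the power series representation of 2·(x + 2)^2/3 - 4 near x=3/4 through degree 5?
25/24 + 11·(x - 3/4)/3 + 2·(x - 3/4)^2/3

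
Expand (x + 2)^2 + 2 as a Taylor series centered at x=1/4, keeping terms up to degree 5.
113/16 + 9·(x - 1/4)/2 + (x - 1/4)^2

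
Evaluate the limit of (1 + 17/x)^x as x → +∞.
As x → +∞: this is the defining limit (1 + 17/x)^x → e^17.
Limit = e^(17).

Final answer: e^(17)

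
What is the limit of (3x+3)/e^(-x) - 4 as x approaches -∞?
The quotient is an ∞/∞ indeterminate form as x → -∞.
Compare growth rates of the dominant terms (exponentials ≫ polynomials ≫ logarithms), or apply L'Hôpital's rule; the quotient → 0.
Adding the constant: 0 - 4 = -4. Limit = -4.

Final answer: -4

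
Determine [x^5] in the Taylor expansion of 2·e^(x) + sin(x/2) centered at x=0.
Expand to order 5: 2·e^(x) + sin(x/2) = 13·x^5/768 + x^4/12 + 5·x^3/16 + x^2 + 5·x/2 + 2 + O(x^6).
The coefficient of x^5 is 13/768.

Final answer: 13/768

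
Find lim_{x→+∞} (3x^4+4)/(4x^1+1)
This is an ∞/∞ indeterminate form as x → +∞.
Divide numerator and denominator by x^4 and let the lower-order terms vanish; the numerator's degree 4 exceeds the denominator's degree 1, so the quotient diverges.
Limit = ∞.

Final answer: ∞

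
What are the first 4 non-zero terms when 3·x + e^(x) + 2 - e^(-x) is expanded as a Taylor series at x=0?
x^5/60 + x^3/3 + 5·x + 2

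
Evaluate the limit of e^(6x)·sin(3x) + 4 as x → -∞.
Evaluate the dominant behaviour as x → -∞; each term tends to a finite value or vanishes.
Limit = 4.

Final answer: 4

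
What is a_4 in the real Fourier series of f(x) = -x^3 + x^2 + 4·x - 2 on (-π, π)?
a_4 = (1/π) ∫_{-π}^{π} f(x)·cos(4x) dx.
Evaluate the integral (use parity and integration by parts as needed): a_4 = 1/4.

Final answer: 1/4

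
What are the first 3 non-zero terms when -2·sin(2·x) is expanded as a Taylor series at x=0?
-8·x^5/15 + 8·x^3/3 - 4·x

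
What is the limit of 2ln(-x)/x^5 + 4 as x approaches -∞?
The quotient is an ∞/∞ indeterminate form as x → -∞.
Compare growth rates of the dominant terms (exponentials ≫ polynomials ≫ logarithms), or apply L'Hôpital's rule; the quotient → 0.
Adding the constant: 0 + 4 = 4. Limit = 4.

Final answer: 4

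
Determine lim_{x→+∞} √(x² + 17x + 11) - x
This is an ∞ − ∞ indeterminate form.
Multiply and divide by the conjugate √(x²+17x + 11) + x; the x² terms cancel, leaving (17x + 11)/(√(x²+17x + 11)+x) → 17/2.
Limit = 17/2.

Final answer: 17/2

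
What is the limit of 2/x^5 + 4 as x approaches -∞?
Evaluate the dominant behaviour as x → -∞; each term tends to a finite value or vanishes.
Limit = 4.

Final answer: 4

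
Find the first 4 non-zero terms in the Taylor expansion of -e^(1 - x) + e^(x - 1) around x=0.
x^3·(e^(-1)/6 + e/6) + x^2·(-e/2 + e^(-1)/2) + x·(e^(-1) + e) - e + e^(-1)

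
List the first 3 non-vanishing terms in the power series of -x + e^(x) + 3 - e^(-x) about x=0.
x^3/3 + x + 3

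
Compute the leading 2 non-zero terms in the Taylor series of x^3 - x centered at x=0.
x^3 - x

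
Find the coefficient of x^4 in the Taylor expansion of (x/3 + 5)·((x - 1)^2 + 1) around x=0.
Expand to order 4: (x/3 + 5)·((x - 1)^2 + 1) = x^3/3 + 13·x^2/3 - 28·x/3 + 10 + O(x^5).
The coefficient of x^4 is 0.

Final answer: 0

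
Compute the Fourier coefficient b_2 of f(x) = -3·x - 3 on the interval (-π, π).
b_2 = (1/π) ∫_{-π}^{π} f(x)·sin(2x) dx.
Evaluate the integral (use parity and integration by parts as needed): b_2 = 3.

Final answer: 3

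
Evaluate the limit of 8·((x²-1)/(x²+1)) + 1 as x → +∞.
Evaluate the dominant behaviour as x → +∞; each term tends to a finite value or vanishes.
Limit = 9.

Final answer: 9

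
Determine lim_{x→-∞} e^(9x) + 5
Evaluate the dominant behaviour as x → -∞; each term tends to a finite value or vanishes.
Limit = 5.

Final answer: 5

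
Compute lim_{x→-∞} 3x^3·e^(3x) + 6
The product is a 0·∞ indeterminate form at x → -∞.
Rewrite the product as 3x^3 / e^(-3x) (an ∞/∞ form) and apply L'Hôpital, or use the standard hierarchy e^(3|x|) ≫ |x^3| as x → -∞.
The indeterminate product → 0, so the limit = 6.

Final answer: 6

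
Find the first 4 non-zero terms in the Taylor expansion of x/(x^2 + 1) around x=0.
-x^7 + x^5 - x^3 + x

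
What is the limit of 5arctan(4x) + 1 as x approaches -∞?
Evaluate the dominant behaviour as x → -∞; each term tends to a finite value or vanishes.
Limit = 1 - 5·π/2.

Final answer: 1 - 5·π/2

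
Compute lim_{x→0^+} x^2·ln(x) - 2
The product is a 0·∞ indeterminate form at x → 0⁺.
Rewrite the product as ln(x) / x^(-2) and apply L'Hôpital, or use the standard hierarchy x^(-2) ≫ |ln x| as x → 0⁺.
The indeterminate product → 0, so the limit = -2.

Final answer: -2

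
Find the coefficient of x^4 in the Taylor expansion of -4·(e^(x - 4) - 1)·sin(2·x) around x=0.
Expand to order 4: -4·(e^(x - 4) - 1)·sin(2·x) = 4·x^4·e^(-4) + x^3·(-16/3 + 4·e^(-4)/3) - 8·x^2·e^(-4) + x·(8 - 8·e^(-4)) + O(x^5).
The coefficient of x^4 is 4·e^(-4).

Final answer: 4·e^(-4)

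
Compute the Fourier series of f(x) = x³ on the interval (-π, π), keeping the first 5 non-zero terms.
(-12 + 2·π^2)·sin(x) + (3/2 - π^2)·sin(2·x) + (-4/9 + 2·π^2/3)·sin(3·x) + (3/16 - π^2/2)·sin(4·x) + (-12/125 + 2·π^2/5)·sin(5·x)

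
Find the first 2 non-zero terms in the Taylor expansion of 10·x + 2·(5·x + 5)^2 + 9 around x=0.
110·x + 59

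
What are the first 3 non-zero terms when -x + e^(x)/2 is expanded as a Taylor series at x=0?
x^2/4 - x/2 + 1/2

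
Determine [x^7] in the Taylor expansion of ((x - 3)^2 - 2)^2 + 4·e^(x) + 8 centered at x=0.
Expand to order 7: ((x - 3)^2 - 2)^2 + 4·e^(x) + 8 = x^7/1260 + x^6/180 + x^5/30 + 7·x^4/6 - 34·x^3/3 + 52·x^2 - 80·x + 61 + O(x^8).
The coefficient of x^7 is 1/1260.

Final answer: 1/1260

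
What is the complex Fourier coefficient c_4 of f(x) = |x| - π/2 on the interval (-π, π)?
Compute the real Fourier coefficients first: a_4 = 0, b_4 = 0.
Then c_4 = (a_4 − i·b_4)/2 = 0.

Final answer: 0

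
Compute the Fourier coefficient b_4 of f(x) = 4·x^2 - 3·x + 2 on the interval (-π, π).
b_4 = (1/π) ∫_{-π}^{π} f(x)·sin(4x) dx.
Evaluate the integral (use parity and integration by parts as needed): b_4 = 3/2.

Final answer: 3/2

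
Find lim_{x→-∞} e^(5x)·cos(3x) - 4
Evaluate the dominant behaviour as x → -∞; each term tends to a finite value or vanishes.
Limit = -4.

Final answer: -4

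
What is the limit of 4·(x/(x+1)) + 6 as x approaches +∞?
Evaluate the dominant behaviour as x → +∞; each term tends to a finite value or vanishes.
Limit = 10.

Final answer: 10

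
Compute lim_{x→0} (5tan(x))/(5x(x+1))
Both numerator and denominator → 0 as x → 0; this is a 0/0 indeterminate form.
Expand each to leading order near x = 0: numerator ~ 5·x, denominator ~ 5·x.
The limit of the ratio is 1.

Final answer: 1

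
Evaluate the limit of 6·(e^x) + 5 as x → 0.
Direct substitution at x = 0 gives 11.

Final answer: 11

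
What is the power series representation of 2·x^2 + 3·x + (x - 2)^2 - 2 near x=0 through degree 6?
3·x^2 - x + 2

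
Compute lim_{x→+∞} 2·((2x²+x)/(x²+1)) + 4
Evaluate the dominant behaviour as x → +∞; each term tends to a finite value or vanishes.
Limit = 8.

Final answer: 8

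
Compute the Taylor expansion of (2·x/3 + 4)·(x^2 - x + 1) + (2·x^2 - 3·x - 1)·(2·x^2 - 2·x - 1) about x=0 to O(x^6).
4·x^4 - 28·x^3/3 + 16·x^2/3 + 5·x/3 + 5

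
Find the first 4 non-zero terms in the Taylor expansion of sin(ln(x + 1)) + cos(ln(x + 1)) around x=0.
2·x^3/3 - x^2 + x + 1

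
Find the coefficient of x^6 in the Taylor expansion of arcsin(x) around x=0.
Expand to order 6: arcsin(x) = 3·x^5/40 + x^3/6 + x + O(x^7).
The coefficient of x^6 is 0.

Final answer: 0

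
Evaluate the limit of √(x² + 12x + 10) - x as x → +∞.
As x → +∞: multiply by the conjugate to get (12x+10)/(√(x²+12x+10)+x); the denominator ~ 2x, so the limit is 12/2 = 6.
Limit = 6.

Final answer: 6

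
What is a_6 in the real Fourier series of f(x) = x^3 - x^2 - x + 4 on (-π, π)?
a_6 = (1/π) ∫_{-π}^{π} f(x)·cos(6x) dx.
Evaluate the integral (use parity and integration by parts as needed): a_6 = -1/9.

Final answer: -1/9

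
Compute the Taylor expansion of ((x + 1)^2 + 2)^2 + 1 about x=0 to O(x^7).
x^4 + 4·x^3 + 10·x^2 + 12·x + 10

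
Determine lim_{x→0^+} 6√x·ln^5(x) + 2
The product is a 0·∞ indeterminate form at x → 0⁺.
Rewrite the product as 6·ln^5(x) / x^(-1/2) and apply L'Hôpital, or use the standard hierarchy x^(-1/2) ≫ |ln x|^5 as x → 0⁺.
The indeterminate product → 0, so the limit = 2.

Final answer: 2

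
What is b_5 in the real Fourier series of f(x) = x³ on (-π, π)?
b_5 = (1/π) ∫_{-π}^{π} f(x)·sin(5x) dx.
Evaluate the integral (use parity and integration by parts as needed): b_5 = -12/125 + 2·π^2/5.

Final answer: -12/125 + 2·π^2/5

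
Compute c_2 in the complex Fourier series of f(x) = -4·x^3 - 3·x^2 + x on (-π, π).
Compute the real Fourier coefficients first: a_2 = -3, b_2 = -7 + 4·π^2.
Then c_2 = (a_2 − i·b_2)/2 = -3/2 - 2·i·π^2 + 7·i/2.

Final answer: -3/2 - 2·i·π^2 + 7·i/2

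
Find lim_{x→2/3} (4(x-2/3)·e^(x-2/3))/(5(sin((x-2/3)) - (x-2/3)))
Both numerator and denominator → 0 as x → 2/3; this is a 0/0 indeterminate form.
Expand each to leading order near x = 2/3: numerator ~ 4·(x - 2/3), denominator ~ -5·(x - 2/3)^3/6.
The limit of the ratio is -∞.

Final answer: -∞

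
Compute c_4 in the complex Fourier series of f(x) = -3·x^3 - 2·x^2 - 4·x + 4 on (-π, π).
Compute the real Fourier coefficients first: a_4 = -1/2, b_4 = 23/16 + 3·π^2/2.
Then c_4 = (a_4 − i·b_4)/2 = -1/4 - 3·i·π^2/4 - 23·i/32.

Final answer: -1/4 - 3·i·π^2/4 - 23·i/32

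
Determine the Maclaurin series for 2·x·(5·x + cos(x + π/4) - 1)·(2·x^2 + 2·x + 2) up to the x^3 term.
x^3·(16 - √(2)) + 16·x^2 + x·(-4 + 2·√(2))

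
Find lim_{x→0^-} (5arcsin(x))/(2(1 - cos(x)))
Both numerator and denominator → 0 as x → 0^-; this is a 0/0 indeterminate form.
Expand each to leading order near x = 0: numerator ~ 5·x, denominator ~ x^2.
The limit of the ratio is -∞.

Final answer: -∞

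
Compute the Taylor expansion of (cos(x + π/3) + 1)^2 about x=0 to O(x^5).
-x^4/8 + √(3)·x^3/2 - 3·√(3)·x/2 + 9/4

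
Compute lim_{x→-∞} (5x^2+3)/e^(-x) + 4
The quotient is an ∞/∞ indeterminate form as x → -∞.
Compare growth rates of the dominant terms (exponentials ≫ polynomials ≫ logarithms), or apply L'Hôpital's rule; the quotient → 0.
Adding the constant: 0 + 4 = 4. Limit = 4.

Final answer: 4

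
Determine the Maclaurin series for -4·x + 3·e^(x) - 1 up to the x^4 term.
x^4/8 + x^3/2 + 3·x^2/2 - x + 2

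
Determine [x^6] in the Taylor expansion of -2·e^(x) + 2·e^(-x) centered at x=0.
Expand to order 6: -2·e^(x) + 2·e^(-x) = -x^5/30 - 2·x^3/3 - 4·x + O(x^7).
The coefficient of x^6 is 0.

Final answer: 0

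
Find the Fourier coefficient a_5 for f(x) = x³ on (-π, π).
a_5 = (1/π) ∫_{-π}^{π} f(x)·cos(5x) dx.
Evaluate the integral (use parity and integration by parts as needed): a_5 = 0.

Final answer: 0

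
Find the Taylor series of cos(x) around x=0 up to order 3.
1 - x^2/2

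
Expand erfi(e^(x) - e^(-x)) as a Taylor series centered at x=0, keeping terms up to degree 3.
6·x^3/√(π) + 4·x/√(π)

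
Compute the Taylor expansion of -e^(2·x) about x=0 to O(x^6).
-4·x^5/15 - 2·x^4/3 - 4·x^3/3 - 2·x^2 - 2·x - 1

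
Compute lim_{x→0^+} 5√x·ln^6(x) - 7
The product is a 0·∞ indeterminate form at x → 0⁺.
Rewrite the product as 5·ln^6(x) / x^(-1/2) and apply L'Hôpital, or use the standard hierarchy x^(-1/2) ≫ |ln x|^6 as x → 0⁺.
The indeterminate product → 0, so the limit = -7.

Final answer: -7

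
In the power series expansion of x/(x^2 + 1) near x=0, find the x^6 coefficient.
Expand to order 6: x/(x^2 + 1) = x^5 - x^3 + x + O(x^7).
The coefficient of x^6 is 0.

Final answer: 0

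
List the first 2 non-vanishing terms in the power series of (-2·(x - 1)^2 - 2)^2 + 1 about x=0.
17 - 32·x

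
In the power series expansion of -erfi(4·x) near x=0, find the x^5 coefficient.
Expand to order 5: -erfi(4·x) = -1024·x^5/(5·√(π)) - 128·x^3/(3·√(π)) - 8·x/√(π) + O(x^6).
The coefficient of x^5 is -1024/(5·√(π)).

Final answer: -1024/(5·√(π))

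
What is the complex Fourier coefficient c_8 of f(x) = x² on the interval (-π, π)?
Compute the real Fourier coefficients first: a_8 = 1/16, b_8 = 0.
Then c_8 = (a_8 − i·b_8)/2 = 1/32.

Final answer: 1/32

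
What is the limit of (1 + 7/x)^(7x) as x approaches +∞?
As x → +∞: write (1 + 7/x)^(7x) = ((1 + 7/x)^x)^7 → (e^7)^7 = e^49.
Limit = e^(49).

Final answer: e^(49)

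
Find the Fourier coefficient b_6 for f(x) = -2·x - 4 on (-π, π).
b_6 = (1/π) ∫_{-π}^{π} f(x)·sin(6x) dx.
Evaluate the integral (use parity and integration by parts as needed): b_6 = 2/3.

Final answer: 2/3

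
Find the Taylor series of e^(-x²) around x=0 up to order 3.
1 - x^2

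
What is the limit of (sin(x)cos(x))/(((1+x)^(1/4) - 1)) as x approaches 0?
Both numerator and denominator → 0 as x → 0; this is a 0/0 indeterminate form.
Expand each to leading order near x = 0: numerator ~ x, denominator ~ x/4.
The limit of the ratio is 4.

Final answer: 4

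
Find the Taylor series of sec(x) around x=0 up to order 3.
x^2/2 + 1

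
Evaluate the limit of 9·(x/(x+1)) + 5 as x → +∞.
Evaluate the dominant behaviour as x → +∞; each term tends to a finite value or vanishes.
Limit = 14.

Final answer: 14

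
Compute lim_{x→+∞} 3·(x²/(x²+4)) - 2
Evaluate the dominant behaviour as x → +∞; each term tends to a finite value or vanishes.
Limit = 1.

Final answer: 1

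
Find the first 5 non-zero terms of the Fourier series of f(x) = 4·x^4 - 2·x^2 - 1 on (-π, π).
(200 - 32·π^2)·cos(x) + (-14 + 8·π^2)·cos(2·x) + (88/27 - 32·π^2/9)·cos(3·x) + (-5/4 + 2·π^2)·cos(4·x) - 2·π^2/3 - 1 + 4·π^4/5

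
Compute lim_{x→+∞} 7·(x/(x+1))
Evaluate the dominant behaviour as x → +∞; each term tends to a finite value or vanishes.
Limit = 7.

Final answer: 7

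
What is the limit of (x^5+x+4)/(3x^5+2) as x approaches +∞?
This is an ∞/∞ indeterminate form as x → +∞.
Divide numerator and denominator by x^5 and let the lower-order terms vanish; the leading terms give 1/3.
Limit = 1/3.

Final answer: 1/3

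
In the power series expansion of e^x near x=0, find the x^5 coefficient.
Expand to order 5: e^x = x^5/120 + x^4/24 + x^3/6 + x^2/2 + x + 1 + O(x^6).
The coefficient of x^5 is 1/120.

Final answer: 1/120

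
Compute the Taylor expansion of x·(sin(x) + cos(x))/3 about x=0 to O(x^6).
x^5/72 - x^4/18 - x^3/6 + x^2/3 + x/3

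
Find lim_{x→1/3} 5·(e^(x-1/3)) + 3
Direct substitution at x = 1/3 gives 8.

Final answer: 8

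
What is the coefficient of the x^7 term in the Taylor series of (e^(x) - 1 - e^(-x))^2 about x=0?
Expand to order 7: (e^(x) - 1 - e^(-x))^2 = -x^7/1260 + 8·x^6/45 - x^5/30 + 4·x^4/3 - 2·x^3/3 + 4·x^2 - 4·x + 1 + O(x^8).
The coefficient of x^7 is -1/1260.

Final answer: -1/1260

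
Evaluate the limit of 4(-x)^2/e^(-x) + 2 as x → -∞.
The quotient is an ∞/∞ indeterminate form as x → -∞.
Compare growth rates of the dominant terms (exponentials ≫ polynomials ≫ logarithms), or apply L'Hôpital's rule; the quotient → 0.
Adding the constant: 0 + 2 = 2. Limit = 2.

Final answer: 2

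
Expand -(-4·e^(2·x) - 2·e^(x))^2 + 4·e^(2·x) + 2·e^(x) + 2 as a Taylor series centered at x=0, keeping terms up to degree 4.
-2695·x^4/12 - 727·x^3/3 - 199·x^2 - 110·x - 28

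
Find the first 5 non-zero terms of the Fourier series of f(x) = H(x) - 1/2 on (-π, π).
2·sin(x)/π + 2·sin(3·x)/(3·π) + 2·sin(5·x)/(5·π) + 2·sin(7·x)/(7·π) + 2·sin(9·x)/(9·π)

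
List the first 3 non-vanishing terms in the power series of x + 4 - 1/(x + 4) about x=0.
-x^2/64 + 17·x/16 + 15/4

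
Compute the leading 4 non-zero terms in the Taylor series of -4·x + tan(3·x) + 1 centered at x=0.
162·x^5/5 + 9·x^3 - x + 1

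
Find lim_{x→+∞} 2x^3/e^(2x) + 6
The quotient is an ∞/∞ indeterminate form as x → +∞.
The exponential denominator e^(2x) dominates the polynomial numerator (e^x ≫ x^3 as x → ∞), so the quotient → 0.
Adding the constant: 0 + 6 = 6. Limit = 6.

Final answer: 6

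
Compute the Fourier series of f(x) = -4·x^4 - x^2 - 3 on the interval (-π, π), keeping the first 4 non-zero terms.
(-188 + 32·π^2)·cos(x) + (11 - 8·π^2)·cos(2·x) + (-52/27 + 32·π^2/9)·cos(3·x) - 4·π^4/5 - π^2/3 - 3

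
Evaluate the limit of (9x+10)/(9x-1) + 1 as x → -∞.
Evaluate the dominant behaviour as x → -∞; each term tends to a finite value or vanishes.
Limit = 2.

Final answer: 2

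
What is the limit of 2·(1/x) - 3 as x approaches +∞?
Evaluate the dominant behaviour as x → +∞; each term tends to a finite value or vanishes.
Limit = -3.

Final answer: -3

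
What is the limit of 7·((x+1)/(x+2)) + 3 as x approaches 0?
Direct substitution at x = 0 gives 13/2.

Final answer: 13/2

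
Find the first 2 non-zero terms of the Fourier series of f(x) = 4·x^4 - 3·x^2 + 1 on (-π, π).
(204 - 32·π^2)·cos(x) - π^2 + 1 + 4·π^4/5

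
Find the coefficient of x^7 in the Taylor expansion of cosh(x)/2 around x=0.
Expand to order 7: cosh(x)/2 = x^6/1440 + x^4/48 + x^2/4 + 1/2 + O(x^8).
The coefficient of x^7 is 0.

Final answer: 0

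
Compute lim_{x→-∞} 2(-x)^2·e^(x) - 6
The product is a 0·∞ indeterminate form at x → -∞.
Rewrite the product as 2(-x)^2 / e^(-x) (an ∞/∞ form) and apply L'Hôpital, or use the standard hierarchy e^(|x|) ≫ |(-x)^2| as x → -∞.
The indeterminate product → 0, so the limit = -6.

Final answer: -6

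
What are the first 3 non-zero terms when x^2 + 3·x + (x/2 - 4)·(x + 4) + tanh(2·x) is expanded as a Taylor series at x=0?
3·x^2/2 + 3·x - 16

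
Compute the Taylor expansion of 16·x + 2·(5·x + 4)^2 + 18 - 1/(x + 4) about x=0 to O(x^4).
x^3/256 + 3199·x^2/64 + 1537·x/16 + 199/4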